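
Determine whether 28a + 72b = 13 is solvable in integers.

Step 1: Compute gcd(28, 72).
gcd(28, 72) = 4

Step 2: Check divisibility.
Does 4 divide 13? 13 = 4 x 3 + 1, so no.

By the theorem on linear Diophantine equations, 28a + 72b = 13 has integer solutions if and only if gcd(28, 72) divides 13. Since 4 does not divide 13, no solutions exist.

No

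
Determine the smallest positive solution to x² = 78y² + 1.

We seek the smallest positive integers (x, y) with x² - 78y² = 1, i.e., x² = 78y² + 1.
Try successive y values:
y = 1: x² = 78·1² + 1 = 79, not a perfect square
y = 2: x² = 78·2² + 1 = 313, not a perfect square
y = 3: x² = 78·3² + 1 = 703, not a perfect square
... continuing the search (or via continued fractions) ...
y = 6: x² = 78·6² + 1 = 2809, x = 53 ✓

Verify: 53² - 78·6² = 2809 - 2808 = 1 ✓

x = 53, y = 6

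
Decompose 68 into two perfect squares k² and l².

We need to find integers k, l > 0 such that k² + l² = 68.
Trying k = 2: l² = 68 - 2² = 68 - 4 = 64
l = 8
Check: 2² + 8² = 4 + 64 = 68 ✓

68 = 2² + 8²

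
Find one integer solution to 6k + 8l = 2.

Step 1: Check solvability.
gcd(6, 8) = 2
Since 2 divides 2, solutions exist.

Step 2: Apply extended Euclidean algorithm to find gcd.
We find integers such that 6*x0 + 8*y0 = 2

Step 3: Scale the particular solution.
Multiply by 2/2 = 1:
k = -1, l = 1

Step 4: Verify.
6*(-1) + 8*(1) = 2 = 2 ✓

k = -1, l = 1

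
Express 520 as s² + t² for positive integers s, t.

We need to find integers s, t > 0 such that s² + t² = 520.
Trying s = 6: t² = 520 - 6² = 520 - 36 = 484
t = 22
Check: 6² + 22² = 36 + 484 = 520 ✓

520 = 6² + 22²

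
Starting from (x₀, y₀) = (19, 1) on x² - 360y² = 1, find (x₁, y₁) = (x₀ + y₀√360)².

Solutions to x² - Dy² = 1 are generated by powers of (x₀ + y₀√D).
The next solution satisfies x₁ + y₁√360 = (x₀ + y₀√360)², giving:
x₁ = x₀² + 360y₀² = 19² + 360·1² = 361 + 360 = 721
y₁ = 2x₀y₀ = 2·19·1 = 38

Verify: 721² - 360·38² = 519841 - 519840 = 1 ✓

x = 721, y = 38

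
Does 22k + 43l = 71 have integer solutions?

Step 1: Compute gcd(22, 43).
gcd(22, 43) = 1

Step 2: Check divisibility.
Does 1 divide 71? 71 = 1 x 71, so yes.

By the theorem on linear Diophantine equations, 22k + 43l = 71 has integer solutions if and only if gcd(22, 43) divides 71. Since 1 | 71, solutions exist.

Yes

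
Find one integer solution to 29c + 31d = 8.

Step 1: Check solvability.
gcd(29, 31) = 1
Since 1 divides 8, solutions exist.

Step 2: Apply extended Euclidean algorithm to find gcd.
We find integers such that 29*x0 + 31*y0 = 1

Step 3: Scale the particular solution.
Multiply by 8/1 = 8:
c = 120, d = -112

Step 4: Verify.
29*(120) + 31*(-112) = 8 = 8 ✓

c = 120, d = -112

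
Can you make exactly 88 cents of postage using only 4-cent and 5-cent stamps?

We need non-negative x, y with 4x + 5y = 88.
gcd(4, 5) = 1 divides 88, so integer solutions exist.
Search for a non-negative one: x = 2 gives 5y = 88 - 8 = 80, so y = 16.
Check: 4·2 + 5·16 = 88 ✓

Yes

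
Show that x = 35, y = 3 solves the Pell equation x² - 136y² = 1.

Compute x² = 35² = 1225
Compute 136y² = 136·3² = 136·9 = 1224
x² - 136y² = 1225 - 1224 = 1
Since this equals 1, (35, 3) is a solution.

Yes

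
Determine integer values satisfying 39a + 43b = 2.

Step 1: Check solvability.
gcd(39, 43) = 1
Since 1 divides 2, solutions exist.

Step 2: Apply extended Euclidean algorithm to find gcd.
We find integers such that 39*x0 + 43*y0 = 1

Step 3: Scale the particular solution.
Multiply by 2/1 = 2:
a = -22, b = 20

Step 4: Verify.
39*(-22) + 43*(20) = 2 = 2 ✓

a = -22, b = 20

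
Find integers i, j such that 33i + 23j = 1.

Step 1: Check solvability.
gcd(33, 23) = 1
Since 1 divides 1, solutions exist.

Step 2: Apply extended Euclidean algorithm to find gcd.
We find integers such that 33*x0 + 23*y0 = 1

Step 3: Scale the particular solution.
Multiply by 1/1 = 1:
i = 7, j = -10

Step 4: Verify.
33*(7) + 23*(-10) = 1 = 1 ✓

i = 7, j = -10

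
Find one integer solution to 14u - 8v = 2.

Step 1: Check solvability.
gcd(14, 8) = 2
Since 2 divides 2, solutions exist.

Step 2: Apply extended Euclidean algorithm to find gcd.
We find integers such that 14*x0 + 8*y0 = 2

Step 3: Scale the particular solution.
Multiply by 2/2 = 1:
u = -1, v = -2

Step 4: Verify.
14*(-1) - 8*(-2) = 2 = 2 ✓

u = -1, v = -2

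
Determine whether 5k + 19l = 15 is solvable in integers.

Step 1: Compute gcd(5, 19).
gcd(5, 19) = 1

Step 2: Check divisibility.
Does 1 divide 15? 15 = 1 x 15, so yes.

By the theorem on linear Diophantine equations, 5k + 19l = 15 has integer solutions if and only if gcd(5, 19) divides 15. Since 1 | 15, solutions exist.

Yes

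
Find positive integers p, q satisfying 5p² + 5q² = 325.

Try small values of p and check whether (325 - 5p²)/5 is a perfect square.
p = 1: 5·1² = 5, so 5q² = 325 - 5 = 320, giving q² = 64, q = 8.
Check: 5·1² + 5·8² = 5 + 320 = 325 ✓

p = 1, q = 8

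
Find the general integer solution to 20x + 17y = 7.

Step 1: Compute gcd(20, 17) = 1.
Since 1 divides 7, solutions exist.

Step 2: Find a particular solution using extended Euclidean algorithm.
We get x₀ = 42, y₀ = -49.
Check: 20*42 + 17*-49 = 7 = 7 ✓

Step 3: Write the general solution.
x = 42 + (17/1)t = 42 + 17t
y = -49 - (20/1)t = -49 - 20t
for any integer t.

x = 42 + 17t, y = -49 - 20t for integer t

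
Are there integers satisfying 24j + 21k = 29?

Step 1: Compute gcd(24, 21).
gcd(24, 21) = 3

Step 2: Check divisibility.
Does 3 divide 29? 29 = 3 x 9 + 2, so no.

By the theorem on linear Diophantine equations, 24j + 21k = 29 has integer solutions if and only if gcd(24, 21) divides 29. Since 3 does not divide 29, no solutions exist.

No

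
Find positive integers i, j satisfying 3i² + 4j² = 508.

Try small values of i and check whether (508 - 3i²)/4 is a perfect square.
i = 6: 3·6² = 108, so 4j² = 508 - 108 = 400, giving j² = 100, j = 10.
Check: 3·6² + 4·10² = 108 + 400 = 508 ✓

i = 6, j = 10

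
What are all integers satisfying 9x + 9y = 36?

Step 1: Compute gcd(9, 9) = 9.
Since 9 divides 36, solutions exist.

Step 2: Find a particular solution using extended Euclidean algorithm.
We get x₀ = 0, y₀ = 4.
Check: 9*0 + 9*4 = 36 = 36 ✓

Step 3: Write the general solution.
x = 0 + (9/9)t = 0 + 1t
y = 4 - (9/9)t = 4 - 1t
for any integer t.

x = 0 + 1t, y = 4 - 1t for integer t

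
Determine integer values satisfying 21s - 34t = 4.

Step 1: Check solvability.
gcd(21, 34) = 1
Since 1 divides 4, solutions exist.

Step 2: Apply extended Euclidean algorithm to find gcd.
We find integers such that 21*x0 + 34*y0 = 1

Step 3: Scale the particular solution.
Multiply by 4/1 = 4:
s = 52, t = 32

Step 4: Verify.
21*(52) - 34*(32) = 4 = 4 ✓

s = 52, t = 32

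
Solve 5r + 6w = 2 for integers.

Step 1: Check solvability.
gcd(5, 6) = 1
Since 1 divides 2, solutions exist.

Step 2: Apply extended Euclidean algorithm to find gcd.
We find integers such that 5*x0 + 6*y0 = 1

Step 3: Scale the particular solution.
Multiply by 2/1 = 2:
r = -2, w = 2

Step 4: Verify.
5*(-2) + 6*(2) = 2 = 2 ✓

r = -2, w = 2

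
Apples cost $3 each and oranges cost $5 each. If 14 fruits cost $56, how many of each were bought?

Let a = apples, o = oranges.
a + o = 14
3a + 5o = 56
Substitute o = 14 - a:
3a + 5(14 - a) = 56
(3 - 5)a = 56 - 70
-2a = -14
a = 7, o = 14 - 7 = 7

Apples: 7, Oranges: 7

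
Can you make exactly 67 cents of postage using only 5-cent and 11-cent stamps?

We need non-negative x, y with 5x + 11y = 67.
gcd(5, 11) = 1 divides 67, so integer solutions exist.
Search for a non-negative one: x = 9 gives 11y = 67 - 45 = 22, so y = 2.
Check: 5·9 + 11·2 = 67 ✓

Yes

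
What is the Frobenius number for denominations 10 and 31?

For two coprime denominations a and b, the Frobenius number (largest value not representable as a non-negative combination) is ab - a - b.
Here gcd(10, 31) = 1, so they are coprime.
F(10, 31) = 10·31 - 10 - 31 = 310 - 41 = 269

269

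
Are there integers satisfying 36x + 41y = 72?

Step 1: Compute gcd(36, 41).
gcd(36, 41) = 1

Step 2: Check divisibility.
Does 1 divide 72? 72 = 1 x 72, so yes.

By the theorem on linear Diophantine equations, 36x + 41y = 72 has integer solutions if and only if gcd(36, 41) divides 72. Since 1 | 72, solutions exist.

Yes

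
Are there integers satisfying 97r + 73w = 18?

Step 1: Compute gcd(97, 73).
gcd(97, 73) = 1

Step 2: Check divisibility.
Does 1 divide 18? 18 = 1 x 18, so yes.

By the theorem on linear Diophantine equations, 97r + 73w = 18 has integer solutions if and only if gcd(97, 73) divides 18. Since 1 | 18, solutions exist.

Yes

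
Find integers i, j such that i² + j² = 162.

We need to find integers i, j > 0 such that i² + j² = 162.
Trying i = 9: j² = 162 - 9² = 162 - 81 = 81
j = 9
Check: 9² + 9² = 81 + 81 = 162 ✓

162 = 9² + 9²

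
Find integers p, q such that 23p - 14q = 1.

Step 1: Check solvability.
gcd(23, 14) = 1
Since 1 divides 1, solutions exist.

Step 2: Apply extended Euclidean algorithm to find gcd.
We find integers such that 23*x0 + 14*y0 = 1

Step 3: Scale the particular solution.
Multiply by 1/1 = 1:
p = -3, q = -5

Step 4: Verify.
23*(-3) - 14*(-5) = 1 = 1 ✓

p = -3, q = -5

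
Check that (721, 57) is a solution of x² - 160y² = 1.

Compute x² = 721² = 519841
Compute 160y² = 160·57² = 160·3249 = 519840
x² - 160y² = 519841 - 519840 = 1
Since this equals 1, (721, 57) is a solution.

Yes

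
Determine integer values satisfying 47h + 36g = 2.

Step 1: Check solvability.
gcd(47, 36) = 1
Since 1 divides 2, solutions exist.

Step 2: Apply extended Euclidean algorithm to find gcd.
We find integers such that 47*x0 + 36*y0 = 1

Step 3: Scale the particular solution.
Multiply by 2/1 = 2:
h = -26, g = 34

Step 4: Verify.
47*(-26) + 36*(34) = 2 = 2 ✓

h = -26, g = 34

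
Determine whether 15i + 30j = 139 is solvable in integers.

Step 1: Compute gcd(15, 30).
gcd(15, 30) = 15

Step 2: Check divisibility.
Does 15 divide 139? 139 = 15 x 9 + 4, so no.

By the theorem on linear Diophantine equations, 15i + 30j = 139 has integer solutions if and only if gcd(15, 30) divides 139. Since 15 does not divide 139, no solutions exist.

No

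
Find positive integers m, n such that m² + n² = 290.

Search for m with 290 - m² a perfect square.
m = 1: 290 - 1² = 290 - 1 = 289 = 17² ✓
So m = 1, n = 17.

m = 1, n = 17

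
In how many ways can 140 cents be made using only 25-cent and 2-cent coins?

We need non-negative integers (x, y) with 25x + 2y = 140.
For each x from 0 to 5, check if (140 - 25x) is a non-negative multiple of 2.
Solutions (x, y): (0,70), (2,45), (4,20)
Count: 3

3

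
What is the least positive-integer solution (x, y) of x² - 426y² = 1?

We seek the smallest positive integers (x, y) with x² - 426y² = 1, i.e., x² = 426y² + 1.
Try successive y values:
y = 1: x² = 426·1² + 1 = 427, not a perfect square
y = 2: x² = 426·2² + 1 = 1705, not a perfect square
y = 3: x² = 426·3² + 1 = 3835, not a perfect square
... continuing the search (or via continued fractions) ...
y = 4300: x² = 426·4300² + 1 = 7876740001, x = 88751 ✓

Verify: 88751² - 426·4300² = 7876740001 - 7876740000 = 1 ✓

x = 88751, y = 4300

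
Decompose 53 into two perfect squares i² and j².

We need to find integers i, j > 0 such that i² + j² = 53.
Trying i = 2: j² = 53 - 2² = 53 - 4 = 49
j = 7
Check: 2² + 7² = 4 + 49 = 53 ✓

53 = 2² + 7²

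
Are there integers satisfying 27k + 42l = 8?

Step 1: Compute gcd(27, 42).
gcd(27, 42) = 3

Step 2: Check divisibility.
Does 3 divide 8? 8 = 3 x 2 + 2, so no.

By the theorem on linear Diophantine equations, 27k + 42l = 8 has integer solutions if and only if gcd(27, 42) divides 8. Since 3 does not divide 8, no solutions exist.

No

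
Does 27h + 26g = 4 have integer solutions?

Step 1: Compute gcd(27, 26).
gcd(27, 26) = 1

Step 2: Check divisibility.
Does 1 divide 4? 4 = 1 x 4, so yes.

By the theorem on linear Diophantine equations, 27h + 26g = 4 has integer solutions if and only if gcd(27, 26) divides 4. Since 1 | 4, solutions exist.

Yes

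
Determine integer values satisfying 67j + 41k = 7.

Step 1: Check solvability.
gcd(67, 41) = 1
Since 1 divides 7, solutions exist.

Step 2: Apply extended Euclidean algorithm to find gcd.
We find integers such that 67*x0 + 41*y0 = 1

Step 3: Scale the particular solution.
Multiply by 7/1 = 7:
j = -77, k = 126

Step 4: Verify.
67*(-77) + 41*(126) = 7 = 7 ✓

j = -77, k = 126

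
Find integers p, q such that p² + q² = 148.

We need to find integers p, q > 0 such that p² + q² = 148.
Trying p = 2: q² = 148 - 2² = 148 - 4 = 144
q = 12
Check: 2² + 12² = 4 + 144 = 148 ✓

148 = 2² + 12²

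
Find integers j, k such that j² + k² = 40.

We need to find integers j, k > 0 such that j² + k² = 40.
Trying j = 2: k² = 40 - 2² = 40 - 4 = 36
k = 6
Check: 2² + 6² = 4 + 36 = 40 ✓

40 = 2² + 6²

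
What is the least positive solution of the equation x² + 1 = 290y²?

We need x² = 290y² - 1. Try successive y:
y = 1: x² = 290·1² - 1 = 289 = 17² ✓
Check: 17² - 290·1² = 289 - 290 = -1 ✓

x = 17, y = 1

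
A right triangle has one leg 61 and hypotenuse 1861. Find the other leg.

b² = c² - a² = 3463321 - 3721 = 3459600
b = 1860

1860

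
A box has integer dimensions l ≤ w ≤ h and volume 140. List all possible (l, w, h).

Iterate l from 1 to ⌊140^(1/3)⌋. For each l dividing 140, iterate w ≥ l with w dividing 140/l, and set h = 140/(l·w).
Triples found (10): (1×1×140), (1×2×70), (1×4×35), (1×5×28), (1×7×20), (1×10×14), (2×2×35), (2×5×14), (2×7×10), (4×5×7)

(1×1×140), (1×2×70), (1×4×35), (1×5×28), (1×7×20), (1×10×14), (2×2×35), (2×5×14), (2×7×10), (4×5×7)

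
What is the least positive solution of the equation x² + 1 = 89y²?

We need x² = 89y² - 1. Try successive y:
y = 1: x² = 89·1² - 1 = 88, not a perfect square
y = 2: x² = 89·2² - 1 = 355, not a perfect square
y = 3: x² = 89·3² - 1 = 800, not a perfect square
...
y = 53: x² = 89·53² - 1 = 250000 = 500² ✓
Check: 500² - 89·53² = 250000 - 250001 = -1 ✓

x = 500, y = 53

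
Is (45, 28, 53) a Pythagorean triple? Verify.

Compute a² + b² = 45² + 28² = 2025 + 784 = 2809
Compute c² = 53² = 2809
Since 2809 = 2809, confirmed.

Yes, it is a Pythagorean triple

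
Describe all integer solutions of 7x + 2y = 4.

Step 1: Compute gcd(7, 2) = 1.
Since 1 divides 4, solutions exist.

Step 2: Find a particular solution using extended Euclidean algorithm.
We get x₀ = 4, y₀ = -12.
Check: 7*4 + 2*-12 = 4 = 4 ✓

Step 3: Write the general solution.
x = 4 + (2/1)t = 4 + 2t
y = -12 - (7/1)t = -12 - 7t
for any integer t.

x = 4 + 2t, y = -12 - 7t for integer t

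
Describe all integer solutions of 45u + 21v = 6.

Step 1: Compute gcd(45, 21) = 3.
Since 3 divides 6, solutions exist.

Step 2: Find a particular solution using extended Euclidean algorithm.
We get u₀ = 2, v₀ = -4.
Check: 45*2 + 21*-4 = 6 = 6 ✓

Step 3: Write the general solution.
u = 2 + (21/3)t = 2 + 7t
v = -4 - (45/3)t = -4 - 15t
for any integer t.

u = 2 + 7t, v = -4 - 15t for integer t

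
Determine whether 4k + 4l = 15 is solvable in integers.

Step 1: Compute gcd(4, 4).
gcd(4, 4) = 4

Step 2: Check divisibility.
Does 4 divide 15? 15 = 4 x 3 + 3, so no.

By the theorem on linear Diophantine equations, 4k + 4l = 15 has integer solutions if and only if gcd(4, 4) divides 15. Since 4 does not divide 15, no solutions exist.

No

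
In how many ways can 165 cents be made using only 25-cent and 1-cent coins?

We need non-negative integers (x, y) with 25x + 1y = 165.
For each x from 0 to 6, check if (165 - 25x) is a non-negative multiple of 1.
Solutions (x, y): (0,165), (1,140), (2,115), (3,90), ...
Count: 7

7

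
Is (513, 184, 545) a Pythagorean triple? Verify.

Compute a² + b² = 513² + 184² = 263169 + 33856 = 297025
Compute c² = 545² = 297025
Since 297025 = 297025, confirmed.

Yes, it is a Pythagorean triple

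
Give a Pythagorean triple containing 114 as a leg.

We need the other leg and hypotenuse such that 114² + x² = c².
Take x = 1080, c = 1086: 114² + 1080² = 12996 + 1166400 = 1179396 = 1086² ✓
Triple: (114, 1080, 1086)

(114, 1080, 1086)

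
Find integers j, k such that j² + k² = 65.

We need to find integers j, k > 0 such that j² + k² = 65.
Trying j = 1: k² = 65 - 1² = 65 - 1 = 64
k = 8
Check: 1² + 8² = 1 + 64 = 65 ✓

65 = 1² + 8²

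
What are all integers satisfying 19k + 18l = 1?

Step 1: Compute gcd(19, 18) = 1.
Since 1 divides 1, solutions exist.

Step 2: Find a particular solution using extended Euclidean algorithm.
We get k₀ = 1, l₀ = -1.
Check: 19*1 + 18*-1 = 1 = 1 ✓

Step 3: Write the general solution.
k = 1 + (18/1)t = 1 + 18t
l = -1 - (19/1)t = -1 - 19t
for any integer t.

k = 1 + 18t, l = -1 - 19t for integer t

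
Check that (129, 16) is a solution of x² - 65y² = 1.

Compute x² = 129² = 16641
Compute 65y² = 65·16² = 65·256 = 16640
x² - 65y² = 16641 - 16640 = 1
Since this equals 1, (129, 16) is a solution.

Yes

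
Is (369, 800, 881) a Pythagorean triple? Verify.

Compute a² + b² = 369² + 800² = 136161 + 640000 = 776161
Compute c² = 881² = 776161
Since 776161 = 776161, confirmed.

Yes, it is a Pythagorean triple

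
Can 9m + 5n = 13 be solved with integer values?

Step 1: Compute gcd(9, 5).
gcd(9, 5) = 1

Step 2: Check divisibility.
Does 1 divide 13? 13 = 1 x 13, so yes.

By the theorem on linear Diophantine equations, 9m + 5n = 13 has integer solutions if and only if gcd(9, 5) divides 13. Since 1 | 13, solutions exist.

Yes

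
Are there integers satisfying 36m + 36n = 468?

Step 1: Compute gcd(36, 36).
gcd(36, 36) = 36

Step 2: Check divisibility.
Does 36 divide 468? 468 = 36 x 13, so yes.

By the theorem on linear Diophantine equations, 36m + 36n = 468 has integer solutions if and only if gcd(36, 36) divides 468. Since 36 | 468, solutions exist.

Yes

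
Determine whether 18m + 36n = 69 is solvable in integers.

Step 1: Compute gcd(18, 36).
gcd(18, 36) = 18

Step 2: Check divisibility.
Does 18 divide 69? 69 = 18 x 3 + 15, so no.

By the theorem on linear Diophantine equations, 18m + 36n = 69 has integer solutions if and only if gcd(18, 36) divides 69. Since 18 does not divide 69, no solutions exist.

No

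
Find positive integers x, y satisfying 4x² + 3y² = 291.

Try small values of x and check whether (291 - 4x²)/3 is a perfect square.
x = 6: 4·6² = 144, so 3y² = 291 - 144 = 147, giving y² = 49, y = 7.
Check: 4·6² + 3·7² = 144 + 147 = 291 ✓

x = 6, y = 7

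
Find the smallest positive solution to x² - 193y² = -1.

We need x² = 193y² - 1. Try successive y:
y = 1: x² = 193·1² - 1 = 192, not a perfect square
y = 2: x² = 193·2² - 1 = 771, not a perfect square
y = 3: x² = 193·3² - 1 = 1736, not a perfect square
...
y = 126985: x² = 193·126985² - 1 = 3112161713424 = 1764132² ✓
Check: 1764132² - 193·126985² = 3112161713424 - 3112161713425 = -1 ✓

x = 1764132, y = 126985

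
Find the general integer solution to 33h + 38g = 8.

Step 1: Compute gcd(33, 38) = 1.
Since 1 divides 8, solutions exist.

Step 2: Find a particular solution using extended Euclidean algorithm.
We get h₀ = 120, g₀ = -104.
Check: 33*120 + 38*-104 = 8 = 8 ✓

Step 3: Write the general solution.
h = 120 + (38/1)t = 120 + 38t
g = -104 - (33/1)t = -104 - 33t
for any integer t.

h = 120 + 38t, g = -104 - 33t for integer t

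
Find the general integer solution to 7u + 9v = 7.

Step 1: Compute gcd(7, 9) = 1.
Since 1 divides 7, solutions exist.

Step 2: Find a particular solution using extended Euclidean algorithm.
We get u₀ = 28, v₀ = -21.
Check: 7*28 + 9*-21 = 7 = 7 ✓

Step 3: Write the general solution.
u = 28 + (9/1)t = 28 + 9t
v = -21 - (7/1)t = -21 - 7t
for any integer t.

u = 28 + 9t, v = -21 - 7t for integer t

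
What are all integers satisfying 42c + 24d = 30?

Step 1: Compute gcd(42, 24) = 6.
Since 6 divides 30, solutions exist.

Step 2: Find a particular solution using extended Euclidean algorithm.
We get c₀ = -5, d₀ = 10.
Check: 42*-5 + 24*10 = 30 = 30 ✓

Step 3: Write the general solution.
c = -5 + (24/6)t = -5 + 4t
d = 10 - (42/6)t = 10 - 7t
for any integer t.

c = -5 + 4t, d = 10 - 7t for integer t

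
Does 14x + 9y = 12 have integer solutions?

Step 1: Compute gcd(14, 9).
gcd(14, 9) = 1

Step 2: Check divisibility.
Does 1 divide 12? 12 = 1 x 12, so yes.

By the theorem on linear Diophantine equations, 14x + 9y = 12 has integer solutions if and only if gcd(14, 9) divides 12. Since 1 | 12, solutions exist.

Yes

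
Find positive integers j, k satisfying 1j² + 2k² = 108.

Try small values of j and check whether (108 - 1j²)/2 is a perfect square.
j = 10: 1·10² = 100, so 2k² = 108 - 100 = 8, giving k² = 4, k = 2.
Check: 1·10² + 2·2² = 100 + 8 = 108 ✓

j = 10, k = 2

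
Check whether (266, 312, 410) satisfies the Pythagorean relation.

Compute a² + b²:
266² + 312² = 70756 + 97344 = 168100
Compute c²:
410² = 168100
Since 168100 = 168100, it is a Pythagorean triple.

Yes, it is a Pythagorean triple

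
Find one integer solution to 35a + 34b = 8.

Step 1: Check solvability.
gcd(35, 34) = 1
Since 1 divides 8, solutions exist.

Step 2: Apply extended Euclidean algorithm to find gcd.
We find integers such that 35*x0 + 34*y0 = 1

Step 3: Scale the particular solution.
Multiply by 8/1 = 8:
a = 8, b = -8

Step 4: Verify.
35*(8) + 34*(-8) = 8 = 8 ✓

a = 8, b = -8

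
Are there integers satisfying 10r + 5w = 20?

Step 1: Compute gcd(10, 5).
gcd(10, 5) = 5

Step 2: Check divisibility.
Does 5 divide 20? 20 = 5 x 4, so yes.

By the theorem on linear Diophantine equations, 10r + 5w = 20 has integer solutions if and only if gcd(10, 5) divides 20. Since 5 | 20, solutions exist.

Yes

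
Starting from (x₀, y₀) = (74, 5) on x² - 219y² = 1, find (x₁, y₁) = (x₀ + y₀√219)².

Solutions to x² - Dy² = 1 are generated by powers of (x₀ + y₀√D).
The next solution satisfies x₁ + y₁√219 = (x₀ + y₀√219)², giving:
x₁ = x₀² + 219y₀² = 74² + 219·5² = 5476 + 5475 = 10951
y₁ = 2x₀y₀ = 2·74·5 = 740

Verify: 10951² - 219·740² = 119924401 - 119924400 = 1 ✓

x = 10951, y = 740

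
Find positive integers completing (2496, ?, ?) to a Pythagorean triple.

We need the other leg and hypotenuse such that 2496² + x² = c².
Take x = 522, c = 2550: 2496² + 522² = 6230016 + 272484 = 6502500 = 2550² ✓
Triple: (522, 2496, 2550)

(522, 2496, 2550)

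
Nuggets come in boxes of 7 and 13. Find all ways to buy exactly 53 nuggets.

We need non-negative integers (x, y) with 7x + 13y = 53.
For each x in 0..7, check if 53 - 7x is a non-negative multiple of 13.
x = 2: 13y = 39, y = 3 ✓

(2 boxes of 7, 3 boxes of 13)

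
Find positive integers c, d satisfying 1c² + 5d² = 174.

Try small values of c and check whether (174 - 1c²)/5 is a perfect square.
c = 7: 1·7² = 49, so 5d² = 174 - 49 = 125, giving d² = 25, d = 5.
Check: 1·7² + 5·5² = 49 + 125 = 174 ✓

c = 7, d = 5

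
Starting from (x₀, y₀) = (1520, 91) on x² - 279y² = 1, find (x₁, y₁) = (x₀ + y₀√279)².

Solutions to x² - Dy² = 1 are generated by powers of (x₀ + y₀√D).
The next solution satisfies x₁ + y₁√279 = (x₀ + y₀√279)², giving:
x₁ = x₀² + 279y₀² = 1520² + 279·91² = 2310400 + 2310399 = 4620799
y₁ = 2x₀y₀ = 2·1520·91 = 276640

Verify: 4620799² - 279·276640² = 21351783398401 - 21351783398400 = 1 ✓

x = 4620799, y = 276640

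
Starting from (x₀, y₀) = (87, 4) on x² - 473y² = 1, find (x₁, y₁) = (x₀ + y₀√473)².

Solutions to x² - Dy² = 1 are generated by powers of (x₀ + y₀√D).
The next solution satisfies x₁ + y₁√473 = (x₀ + y₀√473)², giving:
x₁ = x₀² + 473y₀² = 87² + 473·4² = 7569 + 7568 = 15137
y₁ = 2x₀y₀ = 2·87·4 = 696

Verify: 15137² - 473·696² = 229128769 - 229128768 = 1 ✓

x = 15137, y = 696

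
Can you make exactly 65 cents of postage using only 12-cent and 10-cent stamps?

We need non-negative x, y with 12x + 10y = 65.
gcd(12, 10) = 2, and 2 does not divide 65.
No integer solutions exist, so certainly no non-negative ones.

No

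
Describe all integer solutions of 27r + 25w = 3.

Step 1: Compute gcd(27, 25) = 1.
Since 1 divides 3, solutions exist.

Step 2: Find a particular solution using extended Euclidean algorithm.
We get r₀ = -36, w₀ = 39.
Check: 27*-36 + 25*39 = 3 = 3 ✓

Step 3: Write the general solution.
r = -36 + (25/1)t = -36 + 25t
w = 39 - (27/1)t = 39 - 27t
for any integer t.

r = -36 + 25t, w = 39 - 27t for integer t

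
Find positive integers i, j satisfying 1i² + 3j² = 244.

Try small values of i and check whether (244 - 1i²)/3 is a perfect square.
i = 1: 1·1² = 1, so 3j² = 244 - 1 = 243, giving j² = 81, j = 9.
Check: 1·1² + 3·9² = 1 + 243 = 244 ✓

i = 1, j = 9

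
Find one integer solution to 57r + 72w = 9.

Step 1: Check solvability.
gcd(57, 72) = 3
Since 3 divides 9, solutions exist.

Step 2: Apply extended Euclidean algorithm to find gcd.
We find integers such that 57*x0 + 72*y0 = 3

Step 3: Scale the particular solution.
Multiply by 9/3 = 3:
r = -15, w = 12

Step 4: Verify.
57*(-15) + 72*(12) = 9 = 9 ✓

r = -15, w = 12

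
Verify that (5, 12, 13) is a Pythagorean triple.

Compute a² + b²:
5² + 12² = 25 + 144 = 169
Compute c²:
13² = 169
Since 169 = 169, it is a Pythagorean triple.

Yes, it is a Pythagorean triple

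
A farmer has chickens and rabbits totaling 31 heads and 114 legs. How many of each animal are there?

Let c = chickens, r = rabbits.
Heads: c + r = 31
Legs: 2c + 4r = 114
From the first equation, c = 31 - r. Substitute:
2(31 - r) + 4r = 114
62 + 2r = 114
r = (114 - 62)/2 = 26
c = 31 - 26 = 5

Chickens: 5, Rabbits: 26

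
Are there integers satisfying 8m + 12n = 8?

Step 1: Compute gcd(8, 12).
gcd(8, 12) = 4

Step 2: Check divisibility.
Does 4 divide 8? 8 = 4 x 2, so yes.

By the theorem on linear Diophantine equations, 8m + 12n = 8 has integer solutions if and only if gcd(8, 12) divides 8. Since 4 | 8, solutions exist.

Yes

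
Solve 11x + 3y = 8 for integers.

Step 1: Check solvability.
gcd(11, 3) = 1
Since 1 divides 8, solutions exist.

Step 2: Apply extended Euclidean algorithm to find gcd.
We find integers such that 11*x0 + 3*y0 = 1

Step 3: Scale the particular solution.
Multiply by 8/1 = 8:
x = -8, y = 32

Step 4: Verify.
11*(-8) + 3*(32) = 8 = 8 ✓

x = -8, y = 32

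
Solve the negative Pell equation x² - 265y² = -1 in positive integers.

We need x² = 265y² - 1. Try successive y:
y = 1: x² = 265·1² - 1 = 264, not a perfect square
y = 2: x² = 265·2² - 1 = 1059, not a perfect square
y = 3: x² = 265·3² - 1 = 2384, not a perfect square
...
y = 373: x² = 265·373² - 1 = 36869184 = 6072² ✓
Check: 6072² - 265·373² = 36869184 - 36869185 = -1 ✓

x = 6072, y = 373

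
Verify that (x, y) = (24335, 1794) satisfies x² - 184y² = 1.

Compute x² = 24335² = 592192225
Compute 184y² = 184·1794² = 184·3218436 = 592192224
x² - 184y² = 592192225 - 592192224 = 1
Since this equals 1, (24335, 1794) is a solution.

Yes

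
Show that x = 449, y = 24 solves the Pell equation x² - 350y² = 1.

Compute x² = 449² = 201601
Compute 350y² = 350·24² = 350·576 = 201600
x² - 350y² = 201601 - 201600 = 1
Since this equals 1, (449, 24) is a solution.

Yes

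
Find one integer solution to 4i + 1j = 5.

Step 1: Check solvability.
gcd(4, 1) = 1
Since 1 divides 5, solutions exist.

Step 2: Apply extended Euclidean algorithm to find gcd.
We find integers such that 4*x0 + 1*y0 = 1

Step 3: Scale the particular solution.
Multiply by 5/1 = 5:
i = 0, j = 5

Step 4: Verify.
4*(0) + 1*(5) = 5 = 5 ✓

i = 0, j = 5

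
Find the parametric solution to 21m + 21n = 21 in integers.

Step 1: Compute gcd(21, 21) = 21.
Since 21 divides 21, solutions exist.

Step 2: Find a particular solution using extended Euclidean algorithm.
We get m₀ = 0, n₀ = 1.
Check: 21*0 + 21*1 = 21 = 21 ✓

Step 3: Write the general solution.
m = 0 + (21/21)t = 0 + 1t
n = 1 - (21/21)t = 1 - 1t
for any integer t.

m = 0 + 1t, n = 1 - 1t for integer t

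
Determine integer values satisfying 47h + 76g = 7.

Step 1: Check solvability.
gcd(47, 76) = 1
Since 1 divides 7, solutions exist.

Step 2: Apply extended Euclidean algorithm to find gcd.
We find integers such that 47*x0 + 76*y0 = 1

Step 3: Scale the particular solution.
Multiply by 7/1 = 7:
h = -147, g = 91

Step 4: Verify.
47*(-147) + 76*(91) = 7 = 7 ✓

h = -147, g = 91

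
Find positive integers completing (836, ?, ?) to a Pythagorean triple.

We need the other leg and hypotenuse such that 836² + x² = c².
Take x = 123, c = 845: 836² + 123² = 698896 + 15129 = 714025 = 845² ✓
Triple: (123, 836, 845)

(123, 836, 845)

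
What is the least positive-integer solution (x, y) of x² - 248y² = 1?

We seek the smallest positive integers (x, y) with x² - 248y² = 1, i.e., x² = 248y² + 1.
Try successive y values:
y = 1: x² = 248·1² + 1 = 249, not a perfect square
y = 2: x² = 248·2² + 1 = 993, not a perfect square
y = 3: x² = 248·3² + 1 = 2233, not a perfect square
... continuing the search (or via continued fractions) ...
y = 4: x² = 248·4² + 1 = 3969, x = 63 ✓

Verify: 63² - 248·4² = 3969 - 3968 = 1 ✓

x = 63, y = 4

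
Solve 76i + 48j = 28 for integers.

Step 1: Check solvability.
gcd(76, 48) = 4
Since 4 divides 28, solutions exist.

Step 2: Apply extended Euclidean algorithm to find gcd.
We find integers such that 76*x0 + 48*y0 = 4

Step 3: Scale the particular solution.
Multiply by 28/4 = 7:
i = -35, j = 56

Step 4: Verify.
76*(-35) + 48*(56) = 28 = 28 ✓

i = -35, j = 56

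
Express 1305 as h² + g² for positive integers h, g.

We need to find integers h, g > 0 such that h² + g² = 1305.
Trying h = 3: g² = 1305 - 3² = 1305 - 9 = 1296
g = 36
Check: 3² + 36² = 9 + 1296 = 1305 ✓

1305 = 3² + 36²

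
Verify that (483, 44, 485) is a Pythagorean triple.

Compute a² + b²:
483² + 44² = 233289 + 1936 = 235225
Compute c²:
485² = 235225
Since 235225 = 235225, it is a Pythagorean triple.

Yes, it is a Pythagorean triple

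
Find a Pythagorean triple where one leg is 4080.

We need the other leg and hypotenuse such that 4080² + x² = c².
Take x = 666, c = 4134: 4080² + 666² = 16646400 + 443556 = 17089956 = 4134² ✓
Triple: (666, 4080, 4134)

(666, 4080, 4134)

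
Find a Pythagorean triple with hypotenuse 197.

We need a² + b² = 197² = 38809.
Trying: 195² + 28² = 38025 + 784 = 38809 ✓

(195, 28, 197)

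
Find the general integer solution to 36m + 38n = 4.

Step 1: Compute gcd(36, 38) = 2.
Since 2 divides 4, solutions exist.

Step 2: Find a particular solution using extended Euclidean algorithm.
We get m₀ = -2, n₀ = 2.
Check: 36*-2 + 38*2 = 4 = 4 ✓

Step 3: Write the general solution.
m = -2 + (38/2)t = -2 + 19t
n = 2 - (36/2)t = 2 - 18t
for any integer t.

m = -2 + 19t, n = 2 - 18t for integer t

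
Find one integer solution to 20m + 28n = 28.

Step 1: Check solvability.
gcd(20, 28) = 4
Since 4 divides 28, solutions exist.

Step 2: Apply extended Euclidean algorithm to find gcd.
We find integers such that 20*x0 + 28*y0 = 4

Step 3: Scale the particular solution.
Multiply by 28/4 = 7:
m = 21, n = -14

Step 4: Verify.
20*(21) + 28*(-14) = 28 = 28 ✓

m = 21, n = -14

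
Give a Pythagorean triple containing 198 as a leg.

We need the other leg and hypotenuse such that 198² + x² = c².
Take x = 336, c = 390: 198² + 336² = 39204 + 112896 = 152100 = 390² ✓
Triple: (198, 336, 390)

(198, 336, 390)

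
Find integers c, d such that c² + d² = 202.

We need to find integers c, d > 0 such that c² + d² = 202.
Trying c = 9: d² = 202 - 9² = 202 - 81 = 121
d = 11
Check: 9² + 11² = 81 + 121 = 202 ✓

202 = 9² + 11²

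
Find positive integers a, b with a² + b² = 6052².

We need a² + b² = 6052² = 36626704.
Trying: 220² + 6048² = 48400 + 36578304 = 36626704 ✓

(220, 6048, 6052)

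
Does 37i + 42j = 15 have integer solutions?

Step 1: Compute gcd(37, 42).
gcd(37, 42) = 1

Step 2: Check divisibility.
Does 1 divide 15? 15 = 1 x 15, so yes.

By the theorem on linear Diophantine equations, 37i + 42j = 15 has integer solutions if and only if gcd(37, 42) divides 15. Since 1 | 15, solutions exist.

Yes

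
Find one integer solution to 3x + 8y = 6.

Step 1: Check solvability.
gcd(3, 8) = 1
Since 1 divides 6, solutions exist.

Step 2: Apply extended Euclidean algorithm to find gcd.
We find integers such that 3*x0 + 8*y0 = 1

Step 3: Scale the particular solution.
Multiply by 6/1 = 6:
x = 18, y = -6

Step 4: Verify.
3*(18) + 8*(-6) = 6 = 6 ✓

x = 18, y = -6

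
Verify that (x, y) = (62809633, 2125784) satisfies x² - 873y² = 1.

Compute x² = 62809633² = 3945049997594689
Compute 873y² = 873·2125784² = 873·4518957614656 = 3945049997594688
x² - 873y² = 3945049997594689 - 3945049997594688 = 1
Since this equals 1, (62809633, 2125784) is a solution.

Yes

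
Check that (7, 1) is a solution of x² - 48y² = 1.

Compute x² = 7² = 49
Compute 48y² = 48·1² = 48·1 = 48
x² - 48y² = 49 - 48 = 1
Since this equals 1, (7, 1) is a solution.

Yes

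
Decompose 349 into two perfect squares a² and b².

We need to find integers a, b > 0 such that a² + b² = 349.
Trying a = 5: b² = 349 - 5² = 349 - 25 = 324
b = 18
Check: 5² + 18² = 25 + 324 = 349 ✓

349 = 5² + 18²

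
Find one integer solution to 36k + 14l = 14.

Step 1: Check solvability.
gcd(36, 14) = 2
Since 2 divides 14, solutions exist.

Step 2: Apply extended Euclidean algorithm to find gcd.
We find integers such that 36*x0 + 14*y0 = 2

Step 3: Scale the particular solution.
Multiply by 14/2 = 7:
k = 14, l = -35

Step 4: Verify.
36*(14) + 14*(-35) = 14 = 14 ✓

k = 14, l = -35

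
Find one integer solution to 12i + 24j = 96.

Step 1: Check solvability.
gcd(12, 24) = 12
Since 12 divides 96, solutions exist.

Step 2: Apply extended Euclidean algorithm to find gcd.
We find integers such that 12*x0 + 24*y0 = 12

Step 3: Scale the particular solution.
Multiply by 96/12 = 8:
i = 8, j = 0

Step 4: Verify.
12*(8) + 24*(0) = 96 = 96 ✓

i = 8, j = 0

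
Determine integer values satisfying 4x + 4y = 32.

Step 1: Check solvability.
gcd(4, 4) = 4
Since 4 divides 32, solutions exist.

Step 2: Apply extended Euclidean algorithm to find gcd.
We find integers such that 4*x0 + 4*y0 = 4

Step 3: Scale the particular solution.
Multiply by 32/4 = 8:
x = 0, y = 8

Step 4: Verify.
4*(0) + 4*(8) = 32 = 32 ✓

x = 0, y = 8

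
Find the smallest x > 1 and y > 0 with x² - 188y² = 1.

We seek the smallest positive integers (x, y) with x² - 188y² = 1, i.e., x² = 188y² + 1.
Try successive y values:
y = 1: x² = 188·1² + 1 = 189, not a perfect square
y = 2: x² = 188·2² + 1 = 753, not a perfect square
y = 3: x² = 188·3² + 1 = 1693, not a perfect square
... continuing the search (or via continued fractions) ...
y = 336: x² = 188·336² + 1 = 21224449, x = 4607 ✓

Verify: 4607² - 188·336² = 21224449 - 21224448 = 1 ✓

x = 4607, y = 336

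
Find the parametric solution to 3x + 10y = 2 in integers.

Step 1: Compute gcd(3, 10) = 1.
Since 1 divides 2, solutions exist.

Step 2: Find a particular solution using extended Euclidean algorithm.
We get x₀ = -6, y₀ = 2.
Check: 3*-6 + 10*2 = 2 = 2 ✓

Step 3: Write the general solution.
x = -6 + (10/1)t = -6 + 10t
y = 2 - (3/1)t = 2 - 3t
for any integer t.

x = -6 + 10t, y = 2 - 3t for integer t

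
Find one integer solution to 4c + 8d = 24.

Step 1: Check solvability.
gcd(4, 8) = 4
Since 4 divides 24, solutions exist.

Step 2: Apply extended Euclidean algorithm to find gcd.
We find integers such that 4*x0 + 8*y0 = 4

Step 3: Scale the particular solution.
Multiply by 24/4 = 6:
c = 6, d = 0

Step 4: Verify.
4*(6) + 8*(0) = 24 = 24 ✓

c = 6, d = 0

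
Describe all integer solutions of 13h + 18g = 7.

Step 1: Compute gcd(13, 18) = 1.
Since 1 divides 7, solutions exist.

Step 2: Find a particular solution using extended Euclidean algorithm.
We get h₀ = 49, g₀ = -35.
Check: 13*49 + 18*-35 = 7 = 7 ✓

Step 3: Write the general solution.
h = 49 + (18/1)t = 49 + 18t
g = -35 - (13/1)t = -35 - 13t
for any integer t.

h = 49 + 18t, g = -35 - 13t for integer t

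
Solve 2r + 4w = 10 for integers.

Step 1: Check solvability.
gcd(2, 4) = 2
Since 2 divides 10, solutions exist.

Step 2: Apply extended Euclidean algorithm to find gcd.
We find integers such that 2*x0 + 4*y0 = 2

Step 3: Scale the particular solution.
Multiply by 10/2 = 5:
r = 5, w = 0

Step 4: Verify.
2*(5) + 4*(0) = 10 = 10 ✓

r = 5, w = 0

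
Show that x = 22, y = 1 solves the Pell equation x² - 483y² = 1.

Compute x² = 22² = 484
Compute 483y² = 483·1² = 483·1 = 483
x² - 483y² = 484 - 483 = 1
Since this equals 1, (22, 1) is a solution.

Yes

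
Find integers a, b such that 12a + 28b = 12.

Step 1: Check solvability.
gcd(12, 28) = 4
Since 4 divides 12, solutions exist.

Step 2: Apply extended Euclidean algorithm to find gcd.
We find integers such that 12*x0 + 28*y0 = 4

Step 3: Scale the particular solution.
Multiply by 12/4 = 3:
a = -6, b = 3

Step 4: Verify.
12*(-6) + 28*(3) = 12 = 12 ✓

a = -6, b = 3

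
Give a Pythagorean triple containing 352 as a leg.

We need the other leg and hypotenuse such that 352² + x² = c².
Take x = 135, c = 377: 352² + 135² = 123904 + 18225 = 142129 = 377² ✓
Triple: (135, 352, 377)

(135, 352, 377)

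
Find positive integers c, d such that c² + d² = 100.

Search for c with 100 - c² a perfect square.
c = 6: 100 - 6² = 100 - 36 = 64 = 8² ✓
So c = 6, d = 8.

c = 6, d = 8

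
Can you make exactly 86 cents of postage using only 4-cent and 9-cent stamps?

We need non-negative x, y with 4x + 9y = 86.
gcd(4, 9) = 1 divides 86, so integer solutions exist.
Search for a non-negative one: x = 8 gives 9y = 86 - 32 = 54, so y = 6.
Check: 4·8 + 9·6 = 86 ✓

Yes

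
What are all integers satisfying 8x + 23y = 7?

Step 1: Compute gcd(8, 23) = 1.
Since 1 divides 7, solutions exist.

Step 2: Find a particular solution using extended Euclidean algorithm.
We get x₀ = 21, y₀ = -7.
Check: 8*21 + 23*-7 = 7 = 7 ✓

Step 3: Write the general solution.
x = 21 + (23/1)t = 21 + 23t
y = -7 - (8/1)t = -7 - 8t
for any integer t.

x = 21 + 23t, y = -7 - 8t for integer t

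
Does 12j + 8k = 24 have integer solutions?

Step 1: Compute gcd(12, 8).
gcd(12, 8) = 4

Step 2: Check divisibility.
Does 4 divide 24? 24 = 4 x 6, so yes.

By the theorem on linear Diophantine equations, 12j + 8k = 24 has integer solutions if and only if gcd(12, 8) divides 24. Since 4 | 24, solutions exist.

Yes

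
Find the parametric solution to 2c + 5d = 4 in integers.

Step 1: Compute gcd(2, 5) = 1.
Since 1 divides 4, solutions exist.

Step 2: Find a particular solution using extended Euclidean algorithm.
We get c₀ = -8, d₀ = 4.
Check: 2*-8 + 5*4 = 4 = 4 ✓

Step 3: Write the general solution.
c = -8 + (5/1)t = -8 + 5t
d = 4 - (2/1)t = 4 - 2t
for any integer t.

c = -8 + 5t, d = 4 - 2t for integer t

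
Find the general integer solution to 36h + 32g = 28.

Step 1: Compute gcd(36, 32) = 4.
Since 4 divides 28, solutions exist.

Step 2: Find a particular solution using extended Euclidean algorithm.
We get h₀ = 7, g₀ = -7.
Check: 36*7 + 32*-7 = 28 = 28 ✓

Step 3: Write the general solution.
h = 7 + (32/4)t = 7 + 8t
g = -7 - (36/4)t = -7 - 9t
for any integer t.

h = 7 + 8t, g = -7 - 9t for integer t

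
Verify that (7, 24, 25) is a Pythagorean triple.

Compute a² + b²:
7² + 24² = 49 + 576 = 625
Compute c²:
25² = 625
Since 625 = 625, it is a Pythagorean triple.

Yes, it is a Pythagorean triple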